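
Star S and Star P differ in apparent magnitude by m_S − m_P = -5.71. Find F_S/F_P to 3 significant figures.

F_S/F_P = 10^(−(m_S − m_P)/2.5) = 10^(5.71/2.5) = 10^2.284 = 192.3.

192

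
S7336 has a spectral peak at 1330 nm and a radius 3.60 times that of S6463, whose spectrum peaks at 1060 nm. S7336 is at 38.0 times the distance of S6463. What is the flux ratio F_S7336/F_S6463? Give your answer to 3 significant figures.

Wien's law: T_S7336/T_S6463 = λ_S6463/λ_S7336 = 1060/1330 = 0.7970.
L_S7336/L_S6463 = (R_S7336/R_S6463)²(T_S7336/T_S6463)⁴ = (3.60)²(0.7970)⁴ = 5.229.
F_S7336/F_S6463 = (L_S7336/L_S6463)/(d_S7336/d_S6463)² = 5.229/(38.0)² = 0.003621.

0.00362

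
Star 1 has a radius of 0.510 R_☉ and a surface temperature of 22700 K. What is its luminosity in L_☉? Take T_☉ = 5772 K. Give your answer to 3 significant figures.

L/L_☉ = (R/R_☉)² (T/T_☉)⁴ = (0.510)² × (22700/5772)⁴
       = 0.2601 × (3.933)⁴ = 0.2601 × 239.2 = 62.22.

62.2 L_☉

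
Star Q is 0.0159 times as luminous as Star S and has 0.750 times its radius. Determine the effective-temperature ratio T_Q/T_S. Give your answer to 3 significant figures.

0.410

L ∝ R²T⁴ gives T ∝ (L/R²)^(1/4), so
T_Q/T_S = (0.0159 / 0.750²)^(1/4) = (0.02827)^(1/4) = 0.4100.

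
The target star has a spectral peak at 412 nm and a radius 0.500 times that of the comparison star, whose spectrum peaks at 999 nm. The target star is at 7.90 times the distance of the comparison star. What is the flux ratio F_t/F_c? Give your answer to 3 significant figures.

Wien's law: T_t/T_c = λ_c/λ_t = 999/412 = 2.425.
L_t/L_c = (R_t/R_c)²(T_t/T_c)⁴ = (0.500)²(2.425)⁴ = 8.642.
F_t/F_c = (L_t/L_c)/(d_t/d_c)² = 8.642/(7.90)² = 0.1385.

0.138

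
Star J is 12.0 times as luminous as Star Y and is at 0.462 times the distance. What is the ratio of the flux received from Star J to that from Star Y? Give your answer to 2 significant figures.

F = L/(4πd²), so F_J/F_Y = (L_J/L_Y) / (d_J/d_Y)²
= 12.0 / (0.462)² = 12.0 / 0.2134 = 56.22.

56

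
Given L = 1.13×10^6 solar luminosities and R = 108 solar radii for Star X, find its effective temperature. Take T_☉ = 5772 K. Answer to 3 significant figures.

1.81×10^4 K

T/T_☉ = (L/L_☉)^(1/4) / (R/R_☉)^(1/2)
T = 5772 × (1.13×10^6)^(1/4) / √(108) = 5772 × 32.60 / 10.39 = 1.811×10^4 K.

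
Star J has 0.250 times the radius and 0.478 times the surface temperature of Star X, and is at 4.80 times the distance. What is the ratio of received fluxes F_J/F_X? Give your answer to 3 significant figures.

L_J/L_X = (R_J/R_X)²(T_J/T_X)⁴ = (0.250)² × (0.478)⁴ = 0.003263.
F_J/F_X = (L_J/L_X)/(d_J/d_X)² = 0.003263 / (4.80)² = 1.416×10^-4.

1.42×10^-4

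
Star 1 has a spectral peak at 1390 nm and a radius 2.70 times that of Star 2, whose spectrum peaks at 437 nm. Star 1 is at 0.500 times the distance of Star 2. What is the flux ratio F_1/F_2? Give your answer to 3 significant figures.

0.285

Wien's law: T_1/T_2 = λ_2/λ_1 = 437/1390 = 0.3144.
L_1/L_2 = (R_1/R_2)²(T_1/T_2)⁴ = (2.70)²(0.3144)⁴ = 0.07122.
F_1/F_2 = (L_1/L_2)/(d_1/d_2)² = 0.07122/(0.500)² = 0.2849.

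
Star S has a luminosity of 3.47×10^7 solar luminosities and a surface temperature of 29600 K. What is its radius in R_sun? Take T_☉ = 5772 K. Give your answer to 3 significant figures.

R/R_☉ = √(L/L_☉) / (T/T_☉)² = √(3.47×10^7) / (5.128)²
       = 5891 / 26.30 = 224.0.

224 R_sun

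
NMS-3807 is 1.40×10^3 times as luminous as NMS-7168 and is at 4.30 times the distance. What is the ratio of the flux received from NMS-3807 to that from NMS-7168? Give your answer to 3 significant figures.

F = L/(4πd²), so F_NMS-3807/F_NMS-7168 = (L_NMS-3807/L_NMS-7168) / (d_NMS-3807/d_NMS-7168)²
= 1.40×10^3 / (4.30)² = 1.40×10^3 / 18.49 = 75.72.

75.7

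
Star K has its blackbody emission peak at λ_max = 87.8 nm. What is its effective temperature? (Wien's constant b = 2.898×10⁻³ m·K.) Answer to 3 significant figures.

T = b/λ_max = 2.898×10⁻³ / (87.8×10⁻⁹) = 3.301×10^4 K.

3.30×10^4 K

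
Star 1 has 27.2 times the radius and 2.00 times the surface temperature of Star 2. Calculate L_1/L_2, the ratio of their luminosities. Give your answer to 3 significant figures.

1.18×10^4

From the Stefan–Boltzmann law, L ∝ R²T⁴, so
L_1/L_2 = (R_1/R_2)² (T_1/T_2)⁴ = (27.2)² × (2.00)⁴ = 739.8 × 16.00 = 1.184×10^4.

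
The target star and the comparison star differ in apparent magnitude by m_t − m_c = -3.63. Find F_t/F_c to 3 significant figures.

F_t/F_c = 10^(−(m_t − m_c)/2.5) = 10^(3.63/2.5) = 10^1.452 = 28.31.

28.3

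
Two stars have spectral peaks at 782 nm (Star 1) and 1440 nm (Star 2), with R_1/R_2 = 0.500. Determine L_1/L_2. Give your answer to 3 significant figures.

Wien's law gives T ∝ 1/λ_max, so T_1/T_2 = λ_2/λ_1 = 1440/782 = 1.841.
Then L ∝ R²T⁴ gives L_1/L_2 = (0.500)² × (1.841)⁴ = 0.2500 × 11.50 = 2.875.

2.87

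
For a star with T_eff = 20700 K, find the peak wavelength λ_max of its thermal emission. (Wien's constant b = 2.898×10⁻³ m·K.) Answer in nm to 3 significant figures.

λ_max = b/T = 2.898×10⁻³ / 20700 = 1.40×10^-7 m = 140.0 nm.

140 nm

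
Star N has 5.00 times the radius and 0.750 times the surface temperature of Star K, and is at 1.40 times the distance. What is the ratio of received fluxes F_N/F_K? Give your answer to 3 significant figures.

4.04

L_N/L_K = (R_N/R_K)²(T_N/T_K)⁴ = (5.00)² × (0.750)⁴ = 7.910.
F_N/F_K = (L_N/L_K)/(d_N/d_K)² = 7.910 / (1.40)² = 4.036.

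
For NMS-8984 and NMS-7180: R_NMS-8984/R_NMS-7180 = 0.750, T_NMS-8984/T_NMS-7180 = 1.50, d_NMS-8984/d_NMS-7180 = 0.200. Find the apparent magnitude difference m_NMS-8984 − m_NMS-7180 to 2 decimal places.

L_NMS-8984/L_NMS-7180 = (0.750)²(1.50)⁴ = 2.848.
F_NMS-8984/F_NMS-7180 = (L_NMS-8984/L_NMS-7180)/(d_NMS-8984/d_NMS-7180)² = 2.848/0.04000 = 71.19.
m_NMS-8984 − m_NMS-7180 = −2.5 log₁₀(71.19) = -4.63.

-4.63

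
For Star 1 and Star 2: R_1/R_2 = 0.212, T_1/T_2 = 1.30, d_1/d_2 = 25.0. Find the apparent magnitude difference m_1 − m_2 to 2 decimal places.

L_1/L_2 = (0.212)²(1.30)⁴ = 0.1284.
F_1/F_2 = (L_1/L_2)/(d_1/d_2)² = 0.1284/625.0 = 2.054×10^-4.
m_1 − m_2 = −2.5 log₁₀(2.054×10^-4) = 9.22.

9.22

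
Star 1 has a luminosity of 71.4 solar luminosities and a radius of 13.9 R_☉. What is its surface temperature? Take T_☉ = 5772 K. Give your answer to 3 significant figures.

4.50×10^3 K

T/T_☉ = (L/L_☉)^(1/4) / (R/R_☉)^(1/2)
T = 5772 × (71.4)^(1/4) / √(13.9) = 5772 × 2.907 / 3.728 = 4500 K.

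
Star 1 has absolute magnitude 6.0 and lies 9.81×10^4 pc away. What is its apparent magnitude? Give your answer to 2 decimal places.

25.96

m = M + 5 log₁₀(d/10 pc) = 6.0 + 5 log₁₀(9.81×10^4/10)
  = 6.0 + 5 × 3.992 = 6.0 + 19.96 = 25.96.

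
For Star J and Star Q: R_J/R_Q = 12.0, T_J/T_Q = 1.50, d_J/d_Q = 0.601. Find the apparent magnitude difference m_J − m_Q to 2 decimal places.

-8.26

L_J/L_Q = (12.0)²(1.50)⁴ = 729.0.
F_J/F_Q = (L_J/L_Q)/(d_J/d_Q)² = 729.0/0.3612 = 2018.
m_J − m_Q = −2.5 log₁₀(2018) = -8.26.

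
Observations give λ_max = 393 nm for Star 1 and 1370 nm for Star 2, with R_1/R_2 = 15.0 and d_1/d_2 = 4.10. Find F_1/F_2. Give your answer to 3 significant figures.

1.98×10^3

Wien's law: T_1/T_2 = λ_2/λ_1 = 1370/393 = 3.486.
L_1/L_2 = (R_1/R_2)²(T_1/T_2)⁴ = (15.0)²(3.486)⁴ = 3.323×10^4.
F_1/F_2 = (L_1/L_2)/(d_1/d_2)² = 3.323×10^4/(4.10)² = 1977.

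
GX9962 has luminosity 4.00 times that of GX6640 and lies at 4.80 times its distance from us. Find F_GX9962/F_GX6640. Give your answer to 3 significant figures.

0.174

F = L/(4πd²), so F_GX9962/F_GX6640 = (L_GX9962/L_GX6640) / (d_GX9962/d_GX6640)²
= 4.00 / (4.80)² = 4.00 / 23.04 = 0.1736.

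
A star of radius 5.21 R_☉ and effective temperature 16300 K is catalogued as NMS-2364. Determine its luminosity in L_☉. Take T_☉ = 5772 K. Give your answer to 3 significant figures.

1.73×10^3 L_☉

L/L_☉ = (R/R_☉)² (T/T_☉)⁴ = (5.21)² × (16300/5772)⁴
       = 27.14 × (2.824)⁴ = 27.14 × 63.60 = 1726.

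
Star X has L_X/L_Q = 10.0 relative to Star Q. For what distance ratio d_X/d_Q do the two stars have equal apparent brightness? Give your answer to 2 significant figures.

Equal flux requires L_X/d_X² = L_Q/d_Q², so d_X/d_Q = √(L_X/L_Q)
= √(10.0) = 3.162.

3.2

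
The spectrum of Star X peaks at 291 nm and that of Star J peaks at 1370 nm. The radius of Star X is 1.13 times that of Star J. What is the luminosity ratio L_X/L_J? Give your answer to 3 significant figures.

627

Wien's law gives T ∝ 1/λ_max, so T_X/T_J = λ_J/λ_X = 1370/291 = 4.708.
Then L ∝ R²T⁴ gives L_X/L_J = (1.13)² × (4.708)⁴ = 1.277 × 491.3 = 627.3.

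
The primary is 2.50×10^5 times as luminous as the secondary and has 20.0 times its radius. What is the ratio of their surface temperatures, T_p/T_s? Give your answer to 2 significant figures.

5.0

L ∝ R²T⁴ gives T ∝ (L/R²)^(1/4), so
T_p/T_s = (2.50×10^5 / 20.0²)^(1/4) = (625.0)^(1/4) = 5.000.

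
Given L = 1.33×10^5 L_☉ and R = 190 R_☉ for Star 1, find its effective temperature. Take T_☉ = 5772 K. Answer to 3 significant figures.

8.00×10^3 K

T/T_☉ = (L/L_☉)^(1/4) / (R/R_☉)^(1/2)
T = 5772 × (1.33×10^5)^(1/4) / √(190) = 5772 × 19.10 / 13.78 = 7997 K.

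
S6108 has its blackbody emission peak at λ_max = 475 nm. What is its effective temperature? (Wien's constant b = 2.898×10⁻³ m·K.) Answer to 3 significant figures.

T = b/λ_max = 2.898×10⁻³ / (475×10⁻⁹) = 6101 K.

6.10×10^3 K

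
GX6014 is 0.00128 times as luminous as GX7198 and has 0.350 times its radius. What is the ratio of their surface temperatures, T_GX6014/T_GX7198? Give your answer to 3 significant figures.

L ∝ R²T⁴ gives T ∝ (L/R²)^(1/4), so
T_GX6014/T_GX7198 = (0.00128 / 0.350²)^(1/4) = (0.01045)^(1/4) = 0.3197.

0.320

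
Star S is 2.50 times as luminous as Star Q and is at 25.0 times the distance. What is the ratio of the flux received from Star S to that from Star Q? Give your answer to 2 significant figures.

0.0040

F = L/(4πd²), so F_S/F_Q = (L_S/L_Q) / (d_S/d_Q)²
= 2.50 / (25.0)² = 2.50 / 625.0 = 0.004000.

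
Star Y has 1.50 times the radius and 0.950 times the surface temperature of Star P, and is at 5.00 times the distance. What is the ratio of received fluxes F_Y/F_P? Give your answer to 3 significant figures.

L_Y/L_P = (R_Y/R_P)²(T_Y/T_P)⁴ = (1.50)² × (0.950)⁴ = 1.833.
F_Y/F_P = (L_Y/L_P)/(d_Y/d_P)² = 1.833 / (5.00)² = 0.07331.

0.0733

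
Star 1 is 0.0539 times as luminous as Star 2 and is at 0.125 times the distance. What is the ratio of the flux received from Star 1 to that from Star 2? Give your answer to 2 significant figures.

F = L/(4πd²), so F_1/F_2 = (L_1/L_2) / (d_1/d_2)²
= 0.0539 / (0.125)² = 0.0539 / 0.01562 = 3.450.

3.4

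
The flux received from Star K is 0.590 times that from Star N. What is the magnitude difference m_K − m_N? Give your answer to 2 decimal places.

0.57

m_K − m_N = −2.5 log₁₀(F_K/F_N) = −2.5 log₁₀(0.590) = −2.5 × (-0.229) = 0.573.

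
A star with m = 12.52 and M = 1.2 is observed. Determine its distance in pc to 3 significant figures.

m − M = 5 log₁₀(d/10 pc)
12.52 − (1.2) = 11.32 = 5 log₁₀(d/10)
d = 10 × 10^(11.32/5) = 10 × 10^2.264 = 1837 pc.

1.84×10^3 pc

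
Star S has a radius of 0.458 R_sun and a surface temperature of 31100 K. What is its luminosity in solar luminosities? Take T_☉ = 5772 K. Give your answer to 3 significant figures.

177 solar luminosities

L/L_☉ = (R/R_☉)² (T/T_☉)⁴ = (0.458)² × (31100/5772)⁴
       = 0.2098 × (5.388)⁴ = 0.2098 × 842.8 = 176.8.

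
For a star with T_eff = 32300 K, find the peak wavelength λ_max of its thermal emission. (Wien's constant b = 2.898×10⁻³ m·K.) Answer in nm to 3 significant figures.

89.7 nm

λ_max = b/T = 2.898×10⁻³ / 32300 = 8.97×10^-8 m = 89.72 nm.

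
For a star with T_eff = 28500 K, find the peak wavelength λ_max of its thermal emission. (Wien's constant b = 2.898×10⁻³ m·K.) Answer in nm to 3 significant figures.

λ_max = b/T = 2.898×10⁻³ / 28500 = 1.02×10^-7 m = 101.7 nm.

102 nm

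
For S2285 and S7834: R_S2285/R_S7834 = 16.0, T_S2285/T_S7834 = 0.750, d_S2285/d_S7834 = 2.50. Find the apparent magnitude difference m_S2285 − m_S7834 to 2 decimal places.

-2.78

L_S2285/L_S7834 = (16.0)²(0.750)⁴ = 81.00.
F_S2285/F_S7834 = (L_S2285/L_S7834)/(d_S2285/d_S7834)² = 81.00/6.250 = 12.96.
m_S2285 − m_S7834 = −2.5 log₁₀(12.96) = -2.78.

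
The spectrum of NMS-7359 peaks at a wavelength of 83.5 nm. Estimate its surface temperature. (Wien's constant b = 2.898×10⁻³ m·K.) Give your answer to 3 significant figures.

T = b/λ_max = 2.898×10⁻³ / (83.5×10⁻⁹) = 3.471×10^4 K.

3.47×10^4 K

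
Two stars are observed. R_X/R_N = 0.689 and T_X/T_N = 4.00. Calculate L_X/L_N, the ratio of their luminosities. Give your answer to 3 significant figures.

122

From the Stefan–Boltzmann law, L ∝ R²T⁴, so
L_X/L_N = (R_X/R_N)² (T_X/T_N)⁴ = (0.689)² × (4.00)⁴ = 0.4747 × 256.0 = 121.5.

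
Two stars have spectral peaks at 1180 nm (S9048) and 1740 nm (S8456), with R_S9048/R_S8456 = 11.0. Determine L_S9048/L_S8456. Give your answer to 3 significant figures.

572

Wien's law gives T ∝ 1/λ_max, so T_S9048/T_S8456 = λ_S8456/λ_S9048 = 1740/1180 = 1.475.
Then L ∝ R²T⁴ gives L_S9048/L_S8456 = (11.0)² × (1.475)⁴ = 121.0 × 4.728 = 572.1.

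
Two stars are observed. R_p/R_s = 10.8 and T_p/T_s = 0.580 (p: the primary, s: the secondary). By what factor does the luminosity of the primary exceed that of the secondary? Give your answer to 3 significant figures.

From the Stefan–Boltzmann law, L ∝ R²T⁴, so
L_p/L_s = (R_p/R_s)² (T_p/T_s)⁴ = (10.8)² × (0.580)⁴ = 116.6 × 0.1132 = 13.20.

13.2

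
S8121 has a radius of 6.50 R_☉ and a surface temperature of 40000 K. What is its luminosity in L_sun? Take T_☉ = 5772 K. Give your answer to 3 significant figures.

9.74×10^4 L_sun

L/L_☉ = (R/R_☉)² (T/T_☉)⁴ = (6.50)² × (40000/5772)⁴
       = 42.25 × (6.930)⁴ = 42.25 × 2306 = 9.745×10^4.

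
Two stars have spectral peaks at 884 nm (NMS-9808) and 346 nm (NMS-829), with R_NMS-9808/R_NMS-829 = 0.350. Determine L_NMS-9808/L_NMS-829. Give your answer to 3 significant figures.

Wien's law gives T ∝ 1/λ_max, so T_NMS-9808/T_NMS-829 = λ_NMS-829/λ_NMS-9808 = 346/884 = 0.3914.
Then L ∝ R²T⁴ gives L_NMS-9808/L_NMS-829 = (0.350)² × (0.3914)⁴ = 0.1225 × 0.02347 = 0.002875.

0.00287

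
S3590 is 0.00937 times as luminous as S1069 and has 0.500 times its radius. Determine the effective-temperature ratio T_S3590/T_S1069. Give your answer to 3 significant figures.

0.440

L ∝ R²T⁴ gives T ∝ (L/R²)^(1/4), so
T_S3590/T_S1069 = (0.00937 / 0.500²)^(1/4) = (0.03748)^(1/4) = 0.4400.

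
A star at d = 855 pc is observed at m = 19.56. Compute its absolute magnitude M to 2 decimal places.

M = m − 5 log₁₀(d/10 pc) = 19.56 − 5 log₁₀(855/10)
  = 19.56 − 5 × 1.932 = 19.56 − 9.66 = 9.90.

9.90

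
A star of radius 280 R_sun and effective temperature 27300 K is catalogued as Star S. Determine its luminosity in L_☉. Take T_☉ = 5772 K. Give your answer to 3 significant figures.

3.92×10^7 L_☉

L/L_☉ = (R/R_☉)² (T/T_☉)⁴ = (280)² × (27300/5772)⁴
       = 7.840×10^4 × (4.730)⁴ = 7.840×10^4 × 500.4 = 3.923×10^7.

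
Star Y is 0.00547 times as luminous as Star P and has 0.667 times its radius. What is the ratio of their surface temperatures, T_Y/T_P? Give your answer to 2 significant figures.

L ∝ R²T⁴ gives T ∝ (L/R²)^(1/4), so
T_Y/T_P = (0.00547 / 0.667²)^(1/4) = (0.01230)^(1/4) = 0.3330.

0.33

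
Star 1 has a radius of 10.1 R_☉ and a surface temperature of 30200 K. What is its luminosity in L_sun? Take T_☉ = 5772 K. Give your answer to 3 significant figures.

7.64×10^4 L_sun

L/L_☉ = (R/R_☉)² (T/T_☉)⁴ = (10.1)² × (30200/5772)⁴
       = 102.0 × (5.232)⁴ = 102.0 × 749.4 = 7.645×10^4.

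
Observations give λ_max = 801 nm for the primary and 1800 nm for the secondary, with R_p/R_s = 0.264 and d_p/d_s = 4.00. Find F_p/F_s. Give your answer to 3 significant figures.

Wien's law: T_p/T_s = λ_s/λ_p = 1800/801 = 2.247.
L_p/L_s = (R_p/R_s)²(T_p/T_s)⁴ = (0.264)²(2.247)⁴ = 1.777.
F_p/F_s = (L_p/L_s)/(d_p/d_s)² = 1.777/(4.00)² = 0.1111.

0.111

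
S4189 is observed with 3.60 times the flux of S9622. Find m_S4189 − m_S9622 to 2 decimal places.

m_S4189 − m_S9622 = −2.5 log₁₀(F_S4189/F_S9622) = −2.5 log₁₀(3.60) = −2.5 × (0.556) = -1.391.

-1.39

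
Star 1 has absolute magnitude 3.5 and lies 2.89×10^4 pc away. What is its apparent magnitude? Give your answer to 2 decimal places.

m = M + 5 log₁₀(d/10 pc) = 3.5 + 5 log₁₀(2.89×10^4/10)
  = 3.5 + 5 × 3.461 = 3.5 + 17.30 = 20.80.

20.80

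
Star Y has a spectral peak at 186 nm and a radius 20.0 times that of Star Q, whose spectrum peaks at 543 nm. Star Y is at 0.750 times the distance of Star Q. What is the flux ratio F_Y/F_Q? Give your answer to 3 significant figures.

5.17×10^4

Wien's law: T_Y/T_Q = λ_Q/λ_Y = 543/186 = 2.919.
L_Y/L_Q = (R_Y/R_Q)²(T_Y/T_Q)⁴ = (20.0)²(2.919)⁴ = 2.905×10^4.
F_Y/F_Q = (L_Y/L_Q)/(d_Y/d_Q)² = 2.905×10^4/(0.750)² = 5.165×10^4.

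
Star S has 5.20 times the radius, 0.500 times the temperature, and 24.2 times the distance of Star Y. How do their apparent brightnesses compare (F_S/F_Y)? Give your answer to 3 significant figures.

0.00289

L_S/L_Y = (R_S/R_Y)²(T_S/T_Y)⁴ = (5.20)² × (0.500)⁴ = 1.690.
F_S/F_Y = (L_S/L_Y)/(d_S/d_Y)² = 1.690 / (24.2)² = 0.002886.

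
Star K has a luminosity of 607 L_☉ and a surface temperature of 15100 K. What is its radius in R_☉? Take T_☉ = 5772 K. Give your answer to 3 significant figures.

3.60 R_☉

R/R_☉ = √(L/L_☉) / (T/T_☉)² = √(607) / (2.616)²
       = 24.64 / 6.844 = 3.600.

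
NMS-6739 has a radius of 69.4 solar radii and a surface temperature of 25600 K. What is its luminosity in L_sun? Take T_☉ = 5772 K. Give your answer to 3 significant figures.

L/L_☉ = (R/R_☉)² (T/T_☉)⁴ = (69.4)² × (25600/5772)⁴
       = 4816 × (4.435)⁴ = 4816 × 386.9 = 1.864×10^6.

1.86×10^6 L_sun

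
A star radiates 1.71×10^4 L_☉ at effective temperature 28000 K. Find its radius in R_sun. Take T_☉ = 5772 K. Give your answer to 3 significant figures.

5.56 R_sun

R/R_☉ = √(L/L_☉) / (T/T_☉)² = √(1.71×10^4) / (4.851)²
       = 130.8 / 23.53 = 5.557.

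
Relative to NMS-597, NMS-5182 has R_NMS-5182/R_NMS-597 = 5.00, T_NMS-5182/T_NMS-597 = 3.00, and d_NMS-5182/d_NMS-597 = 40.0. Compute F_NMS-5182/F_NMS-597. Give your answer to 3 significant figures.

1.27

L_NMS-5182/L_NMS-597 = (R_NMS-5182/R_NMS-597)²(T_NMS-5182/T_NMS-597)⁴ = (5.00)² × (3.00)⁴ = 2025.
F_NMS-5182/F_NMS-597 = (L_NMS-5182/L_NMS-597)/(d_NMS-5182/d_NMS-597)² = 2025 / (40.0)² = 1.266.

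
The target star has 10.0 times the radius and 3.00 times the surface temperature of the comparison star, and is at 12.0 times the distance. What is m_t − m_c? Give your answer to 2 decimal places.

-4.38

L_t/L_c = (10.0)²(3.00)⁴ = 8100.
F_t/F_c = (L_t/L_c)/(d_t/d_c)² = 8100/144.0 = 56.25.
m_t − m_c = −2.5 log₁₀(56.25) = -4.38.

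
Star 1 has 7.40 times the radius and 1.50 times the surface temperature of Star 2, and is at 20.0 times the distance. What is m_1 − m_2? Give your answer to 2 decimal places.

L_1/L_2 = (7.40)²(1.50)⁴ = 277.2.
F_1/F_2 = (L_1/L_2)/(d_1/d_2)² = 277.2/400.0 = 0.6931.
m_1 − m_2 = −2.5 log₁₀(0.6931) = 0.40.

0.40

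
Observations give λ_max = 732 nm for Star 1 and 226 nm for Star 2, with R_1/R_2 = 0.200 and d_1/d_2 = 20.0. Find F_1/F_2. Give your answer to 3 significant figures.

9.09×10^-7

Wien's law: T_1/T_2 = λ_2/λ_1 = 226/732 = 0.3087.
L_1/L_2 = (R_1/R_2)²(T_1/T_2)⁴ = (0.200)²(0.3087)⁴ = 3.635×10^-4.
F_1/F_2 = (L_1/L_2)/(d_1/d_2)² = 3.635×10^-4/(20.0)² = 9.086×10^-7.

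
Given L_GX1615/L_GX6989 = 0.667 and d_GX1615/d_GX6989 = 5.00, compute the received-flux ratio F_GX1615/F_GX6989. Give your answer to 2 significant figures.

F = L/(4πd²), so F_GX1615/F_GX6989 = (L_GX1615/L_GX6989) / (d_GX1615/d_GX6989)²
= 0.667 / (5.00)² = 0.667 / 25.00 = 0.02668.

0.027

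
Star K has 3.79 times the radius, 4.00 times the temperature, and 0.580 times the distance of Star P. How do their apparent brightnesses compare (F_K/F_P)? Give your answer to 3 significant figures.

1.09×10^4

L_K/L_P = (R_K/R_P)²(T_K/T_P)⁴ = (3.79)² × (4.00)⁴ = 3677.
F_K/F_P = (L_K/L_P)/(d_K/d_P)² = 3677 / (0.580)² = 1.093×10^4.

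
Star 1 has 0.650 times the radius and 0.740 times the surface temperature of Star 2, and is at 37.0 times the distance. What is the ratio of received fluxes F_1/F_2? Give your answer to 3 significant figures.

9.25×10^-5

L_1/L_2 = (R_1/R_2)²(T_1/T_2)⁴ = (0.650)² × (0.740)⁴ = 0.1267.
F_1/F_2 = (L_1/L_2)/(d_1/d_2)² = 0.1267 / (37.0)² = 9.254×10^-5.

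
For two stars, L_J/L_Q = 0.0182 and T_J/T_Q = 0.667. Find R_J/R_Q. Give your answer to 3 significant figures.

0.303

L ∝ R²T⁴ gives R ∝ √L / T², so
R_J/R_Q = √(0.0182) / (0.667)² = 0.1349 / 0.4449 = 0.3032.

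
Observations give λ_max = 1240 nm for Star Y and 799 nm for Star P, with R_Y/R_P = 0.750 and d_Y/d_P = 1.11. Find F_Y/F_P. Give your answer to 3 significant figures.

0.0787

Wien's law: T_Y/T_P = λ_P/λ_Y = 799/1240 = 0.6444.
L_Y/L_P = (R_Y/R_P)²(T_Y/T_P)⁴ = (0.750)²(0.6444)⁴ = 0.09697.
F_Y/F_P = (L_Y/L_P)/(d_Y/d_P)² = 0.09697/(1.11)² = 0.07870.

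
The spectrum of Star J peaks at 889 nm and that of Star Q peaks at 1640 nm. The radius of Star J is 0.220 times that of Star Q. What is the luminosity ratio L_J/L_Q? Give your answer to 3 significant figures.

0.561

Wien's law gives T ∝ 1/λ_max, so T_J/T_Q = λ_Q/λ_J = 1640/889 = 1.845.
Then L ∝ R²T⁴ gives L_J/L_Q = (0.220)² × (1.845)⁴ = 0.04840 × 11.58 = 0.5605.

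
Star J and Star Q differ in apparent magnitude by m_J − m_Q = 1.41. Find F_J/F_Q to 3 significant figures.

0.273

F_J/F_Q = 10^(−(m_J − m_Q)/2.5) = 10^(-1.41/2.5) = 10^-0.564 = 0.2729.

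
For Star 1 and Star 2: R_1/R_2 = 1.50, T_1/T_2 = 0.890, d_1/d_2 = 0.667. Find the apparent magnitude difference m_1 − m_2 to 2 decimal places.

-1.25

L_1/L_2 = (1.50)²(0.890)⁴ = 1.412.
F_1/F_2 = (L_1/L_2)/(d_1/d_2)² = 1.412/0.4449 = 3.173.
m_1 − m_2 = −2.5 log₁₀(3.173) = -1.25.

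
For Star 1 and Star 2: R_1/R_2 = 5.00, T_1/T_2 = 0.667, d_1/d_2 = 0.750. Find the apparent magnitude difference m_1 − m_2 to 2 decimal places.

L_1/L_2 = (5.00)²(0.667)⁴ = 4.948.
F_1/F_2 = (L_1/L_2)/(d_1/d_2)² = 4.948/0.5625 = 8.797.
m_1 − m_2 = −2.5 log₁₀(8.797) = -2.36.

-2.36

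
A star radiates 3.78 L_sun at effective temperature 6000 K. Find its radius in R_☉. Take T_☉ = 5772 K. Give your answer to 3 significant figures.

1.80 R_☉

R/R_☉ = √(L/L_☉) / (T/T_☉)² = √(3.78) / (1.040)²
       = 1.944 / 1.081 = 1.799.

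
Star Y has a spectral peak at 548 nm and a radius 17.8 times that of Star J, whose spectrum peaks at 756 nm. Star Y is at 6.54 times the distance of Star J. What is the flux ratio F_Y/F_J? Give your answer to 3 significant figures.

Wien's law: T_Y/T_J = λ_J/λ_Y = 756/548 = 1.380.
L_Y/L_J = (R_Y/R_J)²(T_Y/T_J)⁴ = (17.8)²(1.380)⁴ = 1148.
F_Y/F_J = (L_Y/L_J)/(d_Y/d_J)² = 1148/(6.54)² = 26.83.

26.8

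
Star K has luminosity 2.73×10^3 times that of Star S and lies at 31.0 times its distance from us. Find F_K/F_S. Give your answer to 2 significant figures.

F = L/(4πd²), so F_K/F_S = (L_K/L_S) / (d_K/d_S)²
= 2.73×10^3 / (31.0)² = 2.73×10^3 / 961.0 = 2.841.

2.8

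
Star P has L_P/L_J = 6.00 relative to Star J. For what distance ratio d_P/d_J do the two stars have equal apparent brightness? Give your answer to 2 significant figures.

Equal flux requires L_P/d_P² = L_J/d_J², so d_P/d_J = √(L_P/L_J)
= √(6.00) = 2.449.

2.4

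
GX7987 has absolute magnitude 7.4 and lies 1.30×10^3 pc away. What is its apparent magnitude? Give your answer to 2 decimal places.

m = M + 5 log₁₀(d/10 pc) = 7.4 + 5 log₁₀(1.30×10^3/10)
  = 7.4 + 5 × 2.114 = 7.4 + 10.57 = 17.97.

17.97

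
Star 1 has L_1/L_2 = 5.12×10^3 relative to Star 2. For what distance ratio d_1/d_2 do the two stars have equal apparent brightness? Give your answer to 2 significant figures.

Equal flux requires L_1/d_1² = L_2/d_2², so d_1/d_2 = √(L_1/L_2)
= √(5.12×10^3) = 71.55.

72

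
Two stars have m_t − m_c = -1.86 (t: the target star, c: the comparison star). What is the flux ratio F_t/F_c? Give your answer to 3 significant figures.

F_t/F_c = 10^(−(m_t − m_c)/2.5) = 10^(1.86/2.5) = 10^0.744 = 5.546.

5.55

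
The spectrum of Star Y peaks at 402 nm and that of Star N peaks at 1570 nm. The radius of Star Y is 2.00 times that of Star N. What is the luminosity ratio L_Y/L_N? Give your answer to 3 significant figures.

Wien's law gives T ∝ 1/λ_max, so T_Y/T_N = λ_N/λ_Y = 1570/402 = 3.905.
Then L ∝ R²T⁴ gives L_Y/L_N = (2.00)² × (3.905)⁴ = 4.000 × 232.6 = 930.6.

931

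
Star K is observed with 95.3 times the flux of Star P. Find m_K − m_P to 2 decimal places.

-4.95

m_K − m_P = −2.5 log₁₀(F_K/F_P) = −2.5 log₁₀(95.3) = −2.5 × (1.979) = -4.948.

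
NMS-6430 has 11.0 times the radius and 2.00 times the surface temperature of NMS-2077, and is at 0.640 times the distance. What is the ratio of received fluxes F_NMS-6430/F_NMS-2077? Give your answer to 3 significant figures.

L_NMS-6430/L_NMS-2077 = (R_NMS-6430/R_NMS-2077)²(T_NMS-6430/T_NMS-2077)⁴ = (11.0)² × (2.00)⁴ = 1936.
F_NMS-6430/F_NMS-2077 = (L_NMS-6430/L_NMS-2077)/(d_NMS-6430/d_NMS-2077)² = 1936 / (0.640)² = 4727.

4.73×10^3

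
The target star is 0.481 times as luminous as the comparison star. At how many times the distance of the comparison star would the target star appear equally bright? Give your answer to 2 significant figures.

0.69

Equal flux requires L_t/d_t² = L_c/d_c², so d_t/d_c = √(L_t/L_c)
= √(0.481) = 0.6935.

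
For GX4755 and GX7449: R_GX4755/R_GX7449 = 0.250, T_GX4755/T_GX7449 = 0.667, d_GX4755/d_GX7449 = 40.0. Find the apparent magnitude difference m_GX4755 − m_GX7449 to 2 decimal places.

12.78

L_GX4755/L_GX7449 = (0.250)²(0.667)⁴ = 0.01237.
F_GX4755/F_GX7449 = (L_GX4755/L_GX7449)/(d_GX4755/d_GX7449)² = 0.01237/1600 = 7.731×10^-6.
m_GX4755 − m_GX7449 = −2.5 log₁₀(7.731×10^-6) = 12.78.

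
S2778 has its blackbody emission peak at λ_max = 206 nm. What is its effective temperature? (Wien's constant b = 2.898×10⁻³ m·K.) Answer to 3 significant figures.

1.41×10^4 K

T = b/λ_max = 2.898×10⁻³ / (206×10⁻⁹) = 1.407×10^4 K.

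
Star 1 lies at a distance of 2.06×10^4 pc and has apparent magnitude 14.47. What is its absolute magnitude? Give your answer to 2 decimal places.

M = m − 5 log₁₀(d/10 pc) = 14.47 − 5 log₁₀(2.06×10^4/10)
  = 14.47 − 5 × 3.314 = 14.47 − 16.57 = -2.10.

-2.10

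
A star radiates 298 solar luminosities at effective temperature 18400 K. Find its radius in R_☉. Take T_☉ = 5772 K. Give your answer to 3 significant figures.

R/R_☉ = √(L/L_☉) / (T/T_☉)² = √(298) / (3.188)²
       = 17.26 / 10.16 = 1.699.

1.70 R_☉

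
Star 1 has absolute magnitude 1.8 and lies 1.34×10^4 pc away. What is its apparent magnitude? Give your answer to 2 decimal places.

m = M + 5 log₁₀(d/10 pc) = 1.8 + 5 log₁₀(1.34×10^4/10)
  = 1.8 + 5 × 3.127 = 1.8 + 15.64 = 17.44.

17.44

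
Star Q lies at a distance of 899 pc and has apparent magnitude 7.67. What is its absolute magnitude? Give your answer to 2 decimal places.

M = m − 5 log₁₀(d/10 pc) = 7.67 − 5 log₁₀(899/10)
  = 7.67 − 5 × 1.954 = 7.67 − 9.77 = -2.10.

-2.10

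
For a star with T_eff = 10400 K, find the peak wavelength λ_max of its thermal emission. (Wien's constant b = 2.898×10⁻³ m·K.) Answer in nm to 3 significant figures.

279 nm

λ_max = b/T = 2.898×10⁻³ / 10400 = 2.79×10^-7 m = 278.7 nm.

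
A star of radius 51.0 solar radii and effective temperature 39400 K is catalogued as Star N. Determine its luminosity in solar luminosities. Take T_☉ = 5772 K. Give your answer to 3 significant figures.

5.65×10^6 solar luminosities

L/L_☉ = (R/R_☉)² (T/T_☉)⁴ = (51.0)² × (39400/5772)⁴
       = 2601 × (6.826)⁴ = 2601 × 2171 = 5.647×10^6.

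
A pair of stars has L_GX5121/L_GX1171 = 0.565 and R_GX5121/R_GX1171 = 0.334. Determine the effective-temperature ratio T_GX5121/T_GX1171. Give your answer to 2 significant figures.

1.5

L ∝ R²T⁴ gives T ∝ (L/R²)^(1/4), so
T_GX5121/T_GX1171 = (0.565 / 0.334²)^(1/4) = (5.065)^(1/4) = 1.500.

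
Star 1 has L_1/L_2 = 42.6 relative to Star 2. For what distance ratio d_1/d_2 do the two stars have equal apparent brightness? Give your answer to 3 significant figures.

Equal flux requires L_1/d_1² = L_2/d_2², so d_1/d_2 = √(L_1/L_2)
= √(42.6) = 6.527.

6.53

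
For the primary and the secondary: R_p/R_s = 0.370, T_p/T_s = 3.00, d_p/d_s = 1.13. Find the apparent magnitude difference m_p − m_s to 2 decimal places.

L_p/L_s = (0.370)²(3.00)⁴ = 11.09.
F_p/F_s = (L_p/L_s)/(d_p/d_s)² = 11.09/1.277 = 8.684.
m_p − m_s = −2.5 log₁₀(8.684) = -2.35.

-2.35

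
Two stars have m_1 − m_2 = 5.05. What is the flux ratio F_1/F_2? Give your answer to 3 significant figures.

F_1/F_2 = 10^(−(m_1 − m_2)/2.5) = 10^(-5.05/2.5) = 10^-2.020 = 0.009550.

0.00955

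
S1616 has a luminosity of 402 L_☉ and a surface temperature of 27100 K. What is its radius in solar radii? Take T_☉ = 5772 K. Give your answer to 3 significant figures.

R/R_☉ = √(L/L_☉) / (T/T_☉)² = √(402) / (4.695)²
       = 20.05 / 22.04 = 0.9096.

0.910 solar radii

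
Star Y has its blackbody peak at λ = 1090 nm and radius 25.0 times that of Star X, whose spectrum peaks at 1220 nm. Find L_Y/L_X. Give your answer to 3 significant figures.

Wien's law gives T ∝ 1/λ_max, so T_Y/T_X = λ_X/λ_Y = 1220/1090 = 1.119.
Then L ∝ R²T⁴ gives L_Y/L_X = (25.0)² × (1.119)⁴ = 625.0 × 1.569 = 980.9.

981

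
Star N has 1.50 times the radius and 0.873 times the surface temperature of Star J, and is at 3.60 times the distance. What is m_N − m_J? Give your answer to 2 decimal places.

L_N/L_J = (1.50)²(0.873)⁴ = 1.307.
F_N/F_J = (L_N/L_J)/(d_N/d_J)² = 1.307/12.96 = 0.1008.
m_N − m_J = −2.5 log₁₀(0.1008) = 2.49.

2.49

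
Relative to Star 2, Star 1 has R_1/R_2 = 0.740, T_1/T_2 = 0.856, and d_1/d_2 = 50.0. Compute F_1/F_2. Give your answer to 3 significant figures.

1.18×10^-4

L_1/L_2 = (R_1/R_2)²(T_1/T_2)⁴ = (0.740)² × (0.856)⁴ = 0.2940.
F_1/F_2 = (L_1/L_2)/(d_1/d_2)² = 0.2940 / (50.0)² = 1.176×10^-4.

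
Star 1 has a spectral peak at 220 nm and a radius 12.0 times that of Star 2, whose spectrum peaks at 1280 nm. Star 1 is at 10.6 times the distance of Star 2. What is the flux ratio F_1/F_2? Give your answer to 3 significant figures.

1.47×10^3

Wien's law: T_1/T_2 = λ_2/λ_1 = 1280/220 = 5.818.
L_1/L_2 = (R_1/R_2)²(T_1/T_2)⁴ = (12.0)²(5.818)⁴ = 1.650×10^5.
F_1/F_2 = (L_1/L_2)/(d_1/d_2)² = 1.650×10^5/(10.6)² = 1469.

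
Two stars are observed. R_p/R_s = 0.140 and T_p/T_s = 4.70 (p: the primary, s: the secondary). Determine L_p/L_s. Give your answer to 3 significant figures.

From the Stefan–Boltzmann law, L ∝ R²T⁴, so
L_p/L_s = (R_p/R_s)² (T_p/T_s)⁴ = (0.140)² × (4.70)⁴ = 0.01960 × 488.0 = 9.564.

9.56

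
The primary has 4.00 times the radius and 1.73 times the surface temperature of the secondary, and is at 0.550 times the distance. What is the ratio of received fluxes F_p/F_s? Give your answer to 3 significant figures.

L_p/L_s = (R_p/R_s)²(T_p/T_s)⁴ = (4.00)² × (1.73)⁴ = 143.3.
F_p/F_s = (L_p/L_s)/(d_p/d_s)² = 143.3 / (0.550)² = 473.8.

474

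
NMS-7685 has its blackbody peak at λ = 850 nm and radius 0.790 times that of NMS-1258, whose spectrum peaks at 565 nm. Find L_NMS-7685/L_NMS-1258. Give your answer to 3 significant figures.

Wien's law gives T ∝ 1/λ_max, so T_NMS-7685/T_NMS-1258 = λ_NMS-1258/λ_NMS-7685 = 565/850 = 0.6647.
Then L ∝ R²T⁴ gives L_NMS-7685/L_NMS-1258 = (0.790)² × (0.6647)⁴ = 0.6241 × 0.1952 = 0.1218.

0.122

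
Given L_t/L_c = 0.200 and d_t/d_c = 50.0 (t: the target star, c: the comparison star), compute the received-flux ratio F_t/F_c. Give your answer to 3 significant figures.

8.00×10^-5

F = L/(4πd²), so F_t/F_c = (L_t/L_c) / (d_t/d_c)²
= 0.200 / (50.0)² = 0.200 / 2500 = 8.000×10^-5.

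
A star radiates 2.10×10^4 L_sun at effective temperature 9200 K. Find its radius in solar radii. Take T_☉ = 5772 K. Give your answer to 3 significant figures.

57.0 solar radii

R/R_☉ = √(L/L_☉) / (T/T_☉)² = √(2.10×10^4) / (1.594)²
       = 144.9 / 2.541 = 57.04.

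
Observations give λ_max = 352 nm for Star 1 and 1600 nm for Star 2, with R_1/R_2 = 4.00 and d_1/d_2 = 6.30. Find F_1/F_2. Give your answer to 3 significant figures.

Wien's law: T_1/T_2 = λ_2/λ_1 = 1600/352 = 4.545.
L_1/L_2 = (R_1/R_2)²(T_1/T_2)⁴ = (4.00)²(4.545)⁴ = 6830.
F_1/F_2 = (L_1/L_2)/(d_1/d_2)² = 6830/(6.30)² = 172.1.

172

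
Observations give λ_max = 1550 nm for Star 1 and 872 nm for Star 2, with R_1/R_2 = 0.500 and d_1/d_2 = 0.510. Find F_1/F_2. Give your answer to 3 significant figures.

Wien's law: T_1/T_2 = λ_2/λ_1 = 872/1550 = 0.5626.
L_1/L_2 = (R_1/R_2)²(T_1/T_2)⁴ = (0.500)²(0.5626)⁴ = 0.02504.
F_1/F_2 = (L_1/L_2)/(d_1/d_2)² = 0.02504/(0.510)² = 0.09628.

0.0963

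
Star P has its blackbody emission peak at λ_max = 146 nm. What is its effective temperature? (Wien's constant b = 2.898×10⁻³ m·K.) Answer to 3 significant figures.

T = b/λ_max = 2.898×10⁻³ / (146×10⁻⁹) = 1.985×10^4 K.

1.98×10^4 K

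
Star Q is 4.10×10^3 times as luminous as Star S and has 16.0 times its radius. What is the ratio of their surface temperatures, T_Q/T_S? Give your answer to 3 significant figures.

2.00

L ∝ R²T⁴ gives T ∝ (L/R²)^(1/4), so
T_Q/T_S = (4.10×10^3 / 16.0²)^(1/4) = (16.02)^(1/4) = 2.000.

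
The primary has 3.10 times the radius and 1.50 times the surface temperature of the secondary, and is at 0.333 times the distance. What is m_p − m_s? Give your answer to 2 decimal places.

L_p/L_s = (3.10)²(1.50)⁴ = 48.65.
F_p/F_s = (L_p/L_s)/(d_p/d_s)² = 48.65/0.1109 = 438.7.
m_p − m_s = −2.5 log₁₀(438.7) = -6.61.

-6.61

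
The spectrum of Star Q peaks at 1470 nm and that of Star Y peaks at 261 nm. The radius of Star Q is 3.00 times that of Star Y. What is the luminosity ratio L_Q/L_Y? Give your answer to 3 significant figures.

Wien's law gives T ∝ 1/λ_max, so T_Q/T_Y = λ_Y/λ_Q = 261/1470 = 0.1776.
Then L ∝ R²T⁴ gives L_Q/L_Y = (3.00)² × (0.1776)⁴ = 9.000 × 9.938×10^-4 = 0.008944.

0.00894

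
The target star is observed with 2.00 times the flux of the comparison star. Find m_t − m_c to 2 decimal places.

-0.75

m_t − m_c = −2.5 log₁₀(F_t/F_c) = −2.5 log₁₀(2.00) = −2.5 × (0.301) = -0.753.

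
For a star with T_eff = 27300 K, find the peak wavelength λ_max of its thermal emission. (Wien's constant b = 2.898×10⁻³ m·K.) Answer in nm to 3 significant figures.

106 nm

λ_max = b/T = 2.898×10⁻³ / 27300 = 1.06×10^-7 m = 106.2 nm.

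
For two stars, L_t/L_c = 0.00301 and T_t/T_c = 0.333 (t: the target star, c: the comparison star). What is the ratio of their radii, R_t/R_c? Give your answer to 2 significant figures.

0.49

L ∝ R²T⁴ gives R ∝ √L / T², so
R_t/R_c = √(0.00301) / (0.333)² = 0.05486 / 0.1109 = 0.4948.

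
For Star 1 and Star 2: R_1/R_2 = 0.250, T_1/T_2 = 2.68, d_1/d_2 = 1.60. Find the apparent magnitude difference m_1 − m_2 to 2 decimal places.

-0.25

L_1/L_2 = (0.250)²(2.68)⁴ = 3.224.
F_1/F_2 = (L_1/L_2)/(d_1/d_2)² = 3.224/2.560 = 1.259.
m_1 − m_2 = −2.5 log₁₀(1.259) = -0.25.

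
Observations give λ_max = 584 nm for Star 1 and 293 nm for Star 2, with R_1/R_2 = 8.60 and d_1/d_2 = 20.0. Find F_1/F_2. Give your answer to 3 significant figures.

0.0117

Wien's law: T_1/T_2 = λ_2/λ_1 = 293/584 = 0.5017.
L_1/L_2 = (R_1/R_2)²(T_1/T_2)⁴ = (8.60)²(0.5017)⁴ = 4.686.
F_1/F_2 = (L_1/L_2)/(d_1/d_2)² = 4.686/(20.0)² = 0.01172.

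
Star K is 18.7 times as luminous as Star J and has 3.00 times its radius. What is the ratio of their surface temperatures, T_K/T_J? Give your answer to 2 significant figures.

L ∝ R²T⁴ gives T ∝ (L/R²)^(1/4), so
T_K/T_J = (18.7 / 3.00²)^(1/4) = (2.078)^(1/4) = 1.201.

1.2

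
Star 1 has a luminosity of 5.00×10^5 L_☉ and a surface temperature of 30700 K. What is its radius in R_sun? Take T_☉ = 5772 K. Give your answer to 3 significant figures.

R/R_☉ = √(L/L_☉) / (T/T_☉)² = √(5.00×10^5) / (5.319)²
       = 707.1 / 28.29 = 25.00.

25.0 R_sun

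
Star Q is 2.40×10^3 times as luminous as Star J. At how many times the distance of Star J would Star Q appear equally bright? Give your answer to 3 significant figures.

Equal flux requires L_Q/d_Q² = L_J/d_J², so d_Q/d_J = √(L_Q/L_J)
= √(2.40×10^3) = 48.99.

49.0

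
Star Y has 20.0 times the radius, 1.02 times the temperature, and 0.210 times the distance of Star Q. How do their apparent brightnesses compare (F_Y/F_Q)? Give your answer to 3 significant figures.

L_Y/L_Q = (R_Y/R_Q)²(T_Y/T_Q)⁴ = (20.0)² × (1.02)⁴ = 433.0.
F_Y/F_Q = (L_Y/L_Q)/(d_Y/d_Q)² = 433.0 / (0.210)² = 9818.

9.82×10^3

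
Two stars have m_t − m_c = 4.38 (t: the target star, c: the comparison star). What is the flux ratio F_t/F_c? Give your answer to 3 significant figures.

0.0177

F_t/F_c = 10^(−(m_t − m_c)/2.5) = 10^(-4.38/2.5) = 10^-1.752 = 0.01770.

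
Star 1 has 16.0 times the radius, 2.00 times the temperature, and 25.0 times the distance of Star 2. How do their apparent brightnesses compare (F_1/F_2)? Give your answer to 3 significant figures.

L_1/L_2 = (R_1/R_2)²(T_1/T_2)⁴ = (16.0)² × (2.00)⁴ = 4096.
F_1/F_2 = (L_1/L_2)/(d_1/d_2)² = 4096 / (25.0)² = 6.554.

6.55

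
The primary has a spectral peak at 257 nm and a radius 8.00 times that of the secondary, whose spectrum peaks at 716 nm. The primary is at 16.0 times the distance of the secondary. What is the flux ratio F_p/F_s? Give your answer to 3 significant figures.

15.1

Wien's law: T_p/T_s = λ_s/λ_p = 716/257 = 2.786.
L_p/L_s = (R_p/R_s)²(T_p/T_s)⁴ = (8.00)²(2.786)⁴ = 3856.
F_p/F_s = (L_p/L_s)/(d_p/d_s)² = 3856/(16.0)² = 15.06.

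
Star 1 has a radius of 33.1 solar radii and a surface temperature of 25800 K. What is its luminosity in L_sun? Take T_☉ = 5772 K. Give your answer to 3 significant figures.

L/L_☉ = (R/R_☉)² (T/T_☉)⁴ = (33.1)² × (25800/5772)⁴
       = 1096 × (4.470)⁴ = 1096 × 399.2 = 4.374×10^5.

4.37×10^5 L_sun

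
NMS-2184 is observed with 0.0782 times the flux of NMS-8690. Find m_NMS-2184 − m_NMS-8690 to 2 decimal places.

2.77

m_NMS-2184 − m_NMS-8690 = −2.5 log₁₀(F_NMS-2184/F_NMS-8690) = −2.5 log₁₀(0.0782) = −2.5 × (-1.107) = 2.767.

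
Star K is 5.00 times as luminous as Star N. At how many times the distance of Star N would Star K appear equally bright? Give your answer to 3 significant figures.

2.24

Equal flux requires L_K/d_K² = L_N/d_N², so d_K/d_N = √(L_K/L_N)
= √(5.00) = 2.236.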